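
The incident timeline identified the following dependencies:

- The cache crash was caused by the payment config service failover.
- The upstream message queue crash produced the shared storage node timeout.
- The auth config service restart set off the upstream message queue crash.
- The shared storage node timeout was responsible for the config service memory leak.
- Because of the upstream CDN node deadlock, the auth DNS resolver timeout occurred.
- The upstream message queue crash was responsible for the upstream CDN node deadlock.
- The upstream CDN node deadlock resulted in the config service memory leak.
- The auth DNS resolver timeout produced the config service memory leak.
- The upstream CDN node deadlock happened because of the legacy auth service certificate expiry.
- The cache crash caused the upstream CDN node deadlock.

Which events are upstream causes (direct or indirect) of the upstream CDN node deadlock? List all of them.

Immediate causes of the upstream CDN node deadlock: the upstream message queue crash, the legacy auth service certificate expiry, the cache crash.
Further upstream: the auth config service restart, the payment config service failover.

the auth config service restart, the cache crash, the legacy auth service certificate expiry, the payment config service failover, the upstream message queue crash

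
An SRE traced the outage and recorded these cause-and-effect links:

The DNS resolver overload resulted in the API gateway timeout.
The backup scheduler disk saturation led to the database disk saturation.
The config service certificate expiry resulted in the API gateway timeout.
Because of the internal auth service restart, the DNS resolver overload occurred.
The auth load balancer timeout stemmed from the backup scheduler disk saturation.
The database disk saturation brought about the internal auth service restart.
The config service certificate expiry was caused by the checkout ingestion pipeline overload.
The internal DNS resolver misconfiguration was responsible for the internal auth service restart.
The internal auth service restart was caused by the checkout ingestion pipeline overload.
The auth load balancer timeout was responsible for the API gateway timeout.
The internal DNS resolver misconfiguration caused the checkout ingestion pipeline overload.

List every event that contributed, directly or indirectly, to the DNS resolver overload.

Immediate cause of the DNS resolver overload: the internal auth service restart.
Further upstream: the backup scheduler disk saturation, the internal DNS resolver misconfiguration, the database disk saturation, the checkout ingestion pipeline overload.

the backup scheduler disk saturation, the checkout ingestion pipeline overload, the database disk saturation, the internal DNS resolver misconfiguration, the internal auth service restart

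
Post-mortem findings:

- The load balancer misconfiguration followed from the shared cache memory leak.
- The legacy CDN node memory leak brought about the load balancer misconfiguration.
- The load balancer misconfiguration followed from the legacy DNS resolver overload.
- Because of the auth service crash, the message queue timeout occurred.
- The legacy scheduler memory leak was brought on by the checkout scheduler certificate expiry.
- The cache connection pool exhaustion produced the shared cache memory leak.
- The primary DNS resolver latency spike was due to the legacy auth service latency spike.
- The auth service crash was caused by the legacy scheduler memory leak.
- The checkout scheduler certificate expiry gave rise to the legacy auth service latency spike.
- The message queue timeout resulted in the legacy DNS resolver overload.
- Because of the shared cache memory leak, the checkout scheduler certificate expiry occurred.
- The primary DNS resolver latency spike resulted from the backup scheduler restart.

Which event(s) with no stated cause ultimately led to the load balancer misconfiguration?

the cache connection pool exhaustion, the legacy CDN node memory leak

Tracing upstream from the load balancer misconfiguration: the load balancer misconfiguration ← the shared cache memory leak ← the cache connection pool exhaustion.
A separate upstream branch: the load balancer misconfiguration ← the legacy CDN node memory leak.
Each of those chain origins has no stated cause.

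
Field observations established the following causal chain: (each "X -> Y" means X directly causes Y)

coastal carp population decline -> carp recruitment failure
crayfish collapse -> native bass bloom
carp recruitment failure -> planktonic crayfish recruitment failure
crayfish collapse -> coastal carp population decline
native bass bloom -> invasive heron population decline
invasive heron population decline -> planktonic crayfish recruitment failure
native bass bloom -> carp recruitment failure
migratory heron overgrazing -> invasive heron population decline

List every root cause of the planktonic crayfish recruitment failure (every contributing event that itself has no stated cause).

the crayfish collapse, the migratory heron overgrazing

Tracing upstream from the planktonic crayfish recruitment failure: the planktonic crayfish recruitment failure ← the carp recruitment failure ← the coastal carp population decline ← the crayfish collapse.
A separate upstream branch: the planktonic crayfish recruitment failure ← the invasive heron population decline ← the migratory heron overgrazing.
Each of those chain origins has no stated cause.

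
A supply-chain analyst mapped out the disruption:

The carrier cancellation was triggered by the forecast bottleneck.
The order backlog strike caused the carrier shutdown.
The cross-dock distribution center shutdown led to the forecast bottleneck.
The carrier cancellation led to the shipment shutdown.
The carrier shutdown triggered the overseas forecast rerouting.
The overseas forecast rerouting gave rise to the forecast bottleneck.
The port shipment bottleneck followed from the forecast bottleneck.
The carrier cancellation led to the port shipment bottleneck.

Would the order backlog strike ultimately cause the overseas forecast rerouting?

There is a causal chain: the order backlog strike → the carrier shutdown → the overseas forecast rerouting.

Yes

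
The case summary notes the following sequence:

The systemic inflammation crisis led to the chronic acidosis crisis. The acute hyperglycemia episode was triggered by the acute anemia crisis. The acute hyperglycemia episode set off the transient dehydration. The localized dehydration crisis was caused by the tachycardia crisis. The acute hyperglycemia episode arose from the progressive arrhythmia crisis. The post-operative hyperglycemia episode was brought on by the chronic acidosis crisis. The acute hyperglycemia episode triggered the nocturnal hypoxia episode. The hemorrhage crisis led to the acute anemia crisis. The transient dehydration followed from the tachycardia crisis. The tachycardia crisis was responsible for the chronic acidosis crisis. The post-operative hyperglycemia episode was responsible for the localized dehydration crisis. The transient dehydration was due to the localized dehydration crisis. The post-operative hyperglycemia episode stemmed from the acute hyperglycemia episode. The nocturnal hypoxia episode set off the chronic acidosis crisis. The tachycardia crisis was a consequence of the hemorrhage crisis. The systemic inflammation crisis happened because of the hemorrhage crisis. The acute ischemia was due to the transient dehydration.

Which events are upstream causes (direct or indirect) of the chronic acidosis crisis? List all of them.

the acute anemia crisis, the acute hyperglycemia episode, the hemorrhage crisis, the nocturnal hypoxia episode, the progressive arrhythmia crisis, the systemic inflammation crisis, the tachycardia crisis

Immediate causes of the chronic acidosis crisis: the systemic inflammation crisis, the nocturnal hypoxia episode, the tachycardia crisis.
Further upstream: the hemorrhage crisis, the acute anemia crisis, the acute hyperglycemia episode, the progressive arrhythmia crisis.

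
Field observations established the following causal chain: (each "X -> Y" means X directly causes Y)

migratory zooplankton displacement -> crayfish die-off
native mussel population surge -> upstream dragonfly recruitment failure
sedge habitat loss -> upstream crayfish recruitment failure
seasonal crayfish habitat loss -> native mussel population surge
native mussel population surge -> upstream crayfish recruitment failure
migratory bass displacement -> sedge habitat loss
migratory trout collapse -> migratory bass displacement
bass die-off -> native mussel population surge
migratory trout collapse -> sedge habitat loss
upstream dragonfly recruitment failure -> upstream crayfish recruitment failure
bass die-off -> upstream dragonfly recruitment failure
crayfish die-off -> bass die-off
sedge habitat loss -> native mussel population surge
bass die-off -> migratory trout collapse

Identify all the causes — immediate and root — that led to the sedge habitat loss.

Immediate causes of the sedge habitat loss: the migratory trout collapse, the migratory bass displacement.
Further upstream: the migratory zooplankton displacement, the crayfish die-off, the bass die-off.

the bass die-off, the crayfish die-off, the migratory bass displacement, the migratory trout collapse, the migratory zooplankton displacement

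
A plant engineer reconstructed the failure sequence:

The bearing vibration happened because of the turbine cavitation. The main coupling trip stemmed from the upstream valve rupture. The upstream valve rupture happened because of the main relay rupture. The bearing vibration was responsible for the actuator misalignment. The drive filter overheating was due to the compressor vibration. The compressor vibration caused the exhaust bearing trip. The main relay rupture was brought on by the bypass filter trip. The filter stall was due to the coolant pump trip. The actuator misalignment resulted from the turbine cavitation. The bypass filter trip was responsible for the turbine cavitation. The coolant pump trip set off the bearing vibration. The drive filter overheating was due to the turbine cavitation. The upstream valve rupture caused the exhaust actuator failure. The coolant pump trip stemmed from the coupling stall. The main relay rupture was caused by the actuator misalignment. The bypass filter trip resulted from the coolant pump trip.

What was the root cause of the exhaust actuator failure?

Tracing upstream from the exhaust actuator failure: the exhaust actuator failure ← the upstream valve rupture ← the main relay rupture ← the bypass filter trip ← the coolant pump trip ← the coupling stall.
The coupling stall has no stated cause, so it is the root.

the coupling stall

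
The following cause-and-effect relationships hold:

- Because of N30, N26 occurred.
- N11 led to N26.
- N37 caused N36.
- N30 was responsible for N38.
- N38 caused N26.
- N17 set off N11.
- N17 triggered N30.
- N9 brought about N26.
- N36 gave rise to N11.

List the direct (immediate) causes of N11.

Upstream contributors include N37, but only N17, N36 feed directly into N11.

N17, N36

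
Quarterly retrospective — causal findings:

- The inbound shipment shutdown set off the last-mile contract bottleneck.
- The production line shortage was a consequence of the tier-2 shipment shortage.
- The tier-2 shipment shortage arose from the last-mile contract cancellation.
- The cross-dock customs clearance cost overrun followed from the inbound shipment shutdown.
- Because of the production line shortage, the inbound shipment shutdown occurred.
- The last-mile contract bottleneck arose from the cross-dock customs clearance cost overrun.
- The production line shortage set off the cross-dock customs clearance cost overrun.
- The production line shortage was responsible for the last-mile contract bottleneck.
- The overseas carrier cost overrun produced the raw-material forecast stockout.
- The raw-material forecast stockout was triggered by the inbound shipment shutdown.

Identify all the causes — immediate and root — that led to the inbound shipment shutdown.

the last-mile contract cancellation, the production line shortage, the tier-2 shipment shortage

Immediate cause of the inbound shipment shutdown: the production line shortage.
Further upstream: the last-mile contract cancellation, the tier-2 shipment shortage.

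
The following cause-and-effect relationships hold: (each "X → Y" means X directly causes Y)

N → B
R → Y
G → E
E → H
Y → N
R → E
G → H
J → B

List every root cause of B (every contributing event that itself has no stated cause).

Tracing upstream from B: B ← N ← Y ← R.
A separate upstream branch: B ← J.
Each of those chain origins has no stated cause.

J, R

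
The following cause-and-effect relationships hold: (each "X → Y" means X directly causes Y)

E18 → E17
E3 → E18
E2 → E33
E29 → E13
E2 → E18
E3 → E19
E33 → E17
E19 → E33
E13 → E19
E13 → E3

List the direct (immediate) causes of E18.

Upstream contributors include E29, E13, but only E2, E3 feed directly into E18.

E2, E3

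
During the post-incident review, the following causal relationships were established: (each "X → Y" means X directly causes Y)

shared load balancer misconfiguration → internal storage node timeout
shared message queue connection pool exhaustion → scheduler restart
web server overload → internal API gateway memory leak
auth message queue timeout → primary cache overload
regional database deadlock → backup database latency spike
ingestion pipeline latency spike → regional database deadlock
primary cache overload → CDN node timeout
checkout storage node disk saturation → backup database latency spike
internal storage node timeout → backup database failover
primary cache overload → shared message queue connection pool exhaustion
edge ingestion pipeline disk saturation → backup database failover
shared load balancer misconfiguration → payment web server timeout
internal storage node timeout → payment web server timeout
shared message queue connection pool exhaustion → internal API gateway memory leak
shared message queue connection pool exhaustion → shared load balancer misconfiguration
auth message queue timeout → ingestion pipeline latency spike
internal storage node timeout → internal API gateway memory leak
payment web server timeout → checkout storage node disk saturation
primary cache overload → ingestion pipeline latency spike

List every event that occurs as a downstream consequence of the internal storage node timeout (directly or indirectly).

Direct effects: the backup database failover, the payment web server timeout, the internal API gateway memory leak.
2 steps out: the checkout storage node disk saturation.
3 steps out: the backup database latency spike.
Not reachable from it: the auth message queue timeout, the web server overload, the primary cache overload, the shared message queue connection pool exhaustion, the shared load balancer misconfiguration, the CDN node timeout, the edge ingestion pipeline disk saturation, the scheduler restart, the ingestion pipeline latency spike, the regional database deadlock.

the backup database failover, the backup database latency spike, the checkout storage node disk saturation, the internal API gateway memory leak, the payment web server timeout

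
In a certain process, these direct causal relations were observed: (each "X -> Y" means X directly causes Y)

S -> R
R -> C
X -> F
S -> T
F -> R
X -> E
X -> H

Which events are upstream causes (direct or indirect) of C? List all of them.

Immediate cause of C: R.
Further upstream: S, X, F.

F, R, S, X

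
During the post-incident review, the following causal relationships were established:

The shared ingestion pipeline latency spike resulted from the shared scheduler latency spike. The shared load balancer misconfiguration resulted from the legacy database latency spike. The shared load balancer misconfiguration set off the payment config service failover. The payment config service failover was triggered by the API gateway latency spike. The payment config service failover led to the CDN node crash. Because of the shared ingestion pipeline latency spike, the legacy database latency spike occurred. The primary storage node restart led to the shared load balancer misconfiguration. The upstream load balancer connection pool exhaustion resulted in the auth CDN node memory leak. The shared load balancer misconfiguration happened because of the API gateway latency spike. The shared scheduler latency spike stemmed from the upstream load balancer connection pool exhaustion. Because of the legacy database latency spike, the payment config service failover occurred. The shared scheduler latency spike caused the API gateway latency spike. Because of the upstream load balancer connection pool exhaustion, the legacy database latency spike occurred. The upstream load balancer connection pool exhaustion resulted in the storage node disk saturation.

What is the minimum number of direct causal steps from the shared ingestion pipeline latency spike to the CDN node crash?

3

Shortest chain: the shared ingestion pipeline latency spike → the legacy database latency spike → the payment config service failover → the CDN node crash.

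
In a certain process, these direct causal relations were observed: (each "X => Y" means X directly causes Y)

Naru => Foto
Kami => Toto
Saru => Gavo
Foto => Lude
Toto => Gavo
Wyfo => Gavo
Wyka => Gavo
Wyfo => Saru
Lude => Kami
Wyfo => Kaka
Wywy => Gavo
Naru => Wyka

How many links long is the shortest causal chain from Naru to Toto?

Shortest chain: Naru → Foto → Lude → Kami → Toto.

4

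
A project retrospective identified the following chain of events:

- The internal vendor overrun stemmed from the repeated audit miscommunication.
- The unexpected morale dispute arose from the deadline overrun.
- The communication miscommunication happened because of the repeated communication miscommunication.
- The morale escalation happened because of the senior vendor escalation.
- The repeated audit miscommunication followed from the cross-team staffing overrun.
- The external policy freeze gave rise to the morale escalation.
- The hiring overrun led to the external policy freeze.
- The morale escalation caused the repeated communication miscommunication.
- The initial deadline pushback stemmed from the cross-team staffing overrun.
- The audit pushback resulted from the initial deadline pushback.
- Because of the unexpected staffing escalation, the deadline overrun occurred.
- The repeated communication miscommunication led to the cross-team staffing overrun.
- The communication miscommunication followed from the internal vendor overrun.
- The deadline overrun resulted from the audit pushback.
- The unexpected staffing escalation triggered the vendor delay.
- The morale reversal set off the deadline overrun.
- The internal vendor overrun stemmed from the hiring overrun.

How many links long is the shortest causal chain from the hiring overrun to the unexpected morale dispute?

Shortest chain: the hiring overrun → the external policy freeze → the morale escalation → the repeated communication miscommunication → the cross-team staffing overrun → the initial deadline pushback → the audit pushback → the deadline overrun → the unexpected morale dispute.

8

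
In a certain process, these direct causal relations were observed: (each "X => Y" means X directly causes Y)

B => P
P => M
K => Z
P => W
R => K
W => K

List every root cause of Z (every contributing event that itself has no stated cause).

B, R

Tracing upstream from Z: Z ← K ← W ← P ← B.
A separate upstream branch: Z ← K ← R.
Each of those chain origins has no stated cause.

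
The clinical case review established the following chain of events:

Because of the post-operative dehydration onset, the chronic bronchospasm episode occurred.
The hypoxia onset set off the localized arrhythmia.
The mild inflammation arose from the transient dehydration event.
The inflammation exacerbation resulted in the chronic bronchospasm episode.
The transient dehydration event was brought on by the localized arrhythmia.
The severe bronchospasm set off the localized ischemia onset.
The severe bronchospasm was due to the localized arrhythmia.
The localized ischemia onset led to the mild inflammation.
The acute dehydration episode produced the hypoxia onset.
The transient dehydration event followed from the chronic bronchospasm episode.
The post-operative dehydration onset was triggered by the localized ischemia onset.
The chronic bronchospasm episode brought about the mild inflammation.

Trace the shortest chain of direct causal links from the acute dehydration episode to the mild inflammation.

the acute dehydration episode → the hypoxia onset
the hypoxia onset → the localized arrhythmia
the localized arrhythmia → the transient dehydration event
the transient dehydration event → the mild inflammation
Length: 4 steps.

the acute dehydration episode → the hypoxia onset → the localized arrhythmia → the transient dehydration event → the mild inflammation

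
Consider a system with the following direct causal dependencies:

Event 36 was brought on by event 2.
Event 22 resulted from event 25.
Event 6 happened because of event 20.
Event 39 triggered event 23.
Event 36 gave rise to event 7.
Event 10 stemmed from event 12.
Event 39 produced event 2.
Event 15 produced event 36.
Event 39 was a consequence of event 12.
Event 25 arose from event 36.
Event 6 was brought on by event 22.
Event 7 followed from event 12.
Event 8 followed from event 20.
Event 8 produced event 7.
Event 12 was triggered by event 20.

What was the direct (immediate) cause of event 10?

Upstream contributors include event 20, but only event 12 feeds directly into event 10.

event 12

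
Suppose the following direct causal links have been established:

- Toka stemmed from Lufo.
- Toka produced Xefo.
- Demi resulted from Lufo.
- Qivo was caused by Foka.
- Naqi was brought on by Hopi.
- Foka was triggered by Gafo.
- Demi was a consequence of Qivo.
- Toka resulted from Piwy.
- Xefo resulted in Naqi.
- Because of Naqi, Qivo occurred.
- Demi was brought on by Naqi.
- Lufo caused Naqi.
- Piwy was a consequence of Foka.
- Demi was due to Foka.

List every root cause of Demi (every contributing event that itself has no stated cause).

Gafo, Hopi, Lufo

Tracing upstream from Demi: Demi ← Foka ← Gafo.
A separate upstream branch: Demi ← Lufo.
A separate upstream branch: Demi ← Naqi ← Hopi.
Each of those chain origins has no stated cause.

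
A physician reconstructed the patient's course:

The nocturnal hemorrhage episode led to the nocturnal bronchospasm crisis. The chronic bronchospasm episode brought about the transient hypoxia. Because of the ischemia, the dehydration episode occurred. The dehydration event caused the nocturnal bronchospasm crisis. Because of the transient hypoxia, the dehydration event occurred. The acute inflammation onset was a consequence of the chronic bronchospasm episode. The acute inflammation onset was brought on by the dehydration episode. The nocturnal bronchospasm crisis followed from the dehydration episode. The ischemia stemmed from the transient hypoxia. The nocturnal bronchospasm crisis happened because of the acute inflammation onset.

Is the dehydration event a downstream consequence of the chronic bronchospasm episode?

Yes

There is a causal chain: the chronic bronchospasm episode → the transient hypoxia → the dehydration event.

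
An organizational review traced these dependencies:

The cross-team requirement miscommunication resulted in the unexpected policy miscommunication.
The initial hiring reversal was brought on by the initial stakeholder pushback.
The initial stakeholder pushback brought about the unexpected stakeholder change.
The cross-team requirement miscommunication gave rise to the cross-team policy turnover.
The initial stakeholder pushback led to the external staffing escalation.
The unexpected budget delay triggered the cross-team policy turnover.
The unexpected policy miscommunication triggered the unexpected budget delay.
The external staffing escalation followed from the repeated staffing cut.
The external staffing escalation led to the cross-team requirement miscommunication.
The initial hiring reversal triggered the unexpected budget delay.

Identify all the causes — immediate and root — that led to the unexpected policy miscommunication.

Immediate cause of the unexpected policy miscommunication: the cross-team requirement miscommunication.
Further upstream: the initial stakeholder pushback, the external staffing escalation, the repeated staffing cut.

the cross-team requirement miscommunication, the external staffing escalation, the initial stakeholder pushback, the repeated staffing cut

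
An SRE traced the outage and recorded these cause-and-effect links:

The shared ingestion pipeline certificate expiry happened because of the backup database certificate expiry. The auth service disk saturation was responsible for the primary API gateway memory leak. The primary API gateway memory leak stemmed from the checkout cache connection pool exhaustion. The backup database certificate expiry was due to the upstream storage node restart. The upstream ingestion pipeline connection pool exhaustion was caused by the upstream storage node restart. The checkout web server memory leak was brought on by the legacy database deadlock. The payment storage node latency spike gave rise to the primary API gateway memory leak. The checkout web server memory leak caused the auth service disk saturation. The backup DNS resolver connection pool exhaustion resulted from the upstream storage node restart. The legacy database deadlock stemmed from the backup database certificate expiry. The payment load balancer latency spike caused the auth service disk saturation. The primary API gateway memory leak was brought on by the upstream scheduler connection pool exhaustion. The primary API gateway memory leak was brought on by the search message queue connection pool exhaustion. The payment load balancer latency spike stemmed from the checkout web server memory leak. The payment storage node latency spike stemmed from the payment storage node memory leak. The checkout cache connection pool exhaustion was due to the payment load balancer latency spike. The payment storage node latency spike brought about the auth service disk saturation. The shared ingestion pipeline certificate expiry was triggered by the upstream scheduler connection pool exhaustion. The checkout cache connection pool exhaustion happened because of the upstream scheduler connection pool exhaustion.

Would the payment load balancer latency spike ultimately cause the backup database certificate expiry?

No

The payment load balancer latency spike leads to the checkout cache connection pool exhaustion, the auth service disk saturation, the primary API gateway memory leak; the backup database certificate expiry is not among them.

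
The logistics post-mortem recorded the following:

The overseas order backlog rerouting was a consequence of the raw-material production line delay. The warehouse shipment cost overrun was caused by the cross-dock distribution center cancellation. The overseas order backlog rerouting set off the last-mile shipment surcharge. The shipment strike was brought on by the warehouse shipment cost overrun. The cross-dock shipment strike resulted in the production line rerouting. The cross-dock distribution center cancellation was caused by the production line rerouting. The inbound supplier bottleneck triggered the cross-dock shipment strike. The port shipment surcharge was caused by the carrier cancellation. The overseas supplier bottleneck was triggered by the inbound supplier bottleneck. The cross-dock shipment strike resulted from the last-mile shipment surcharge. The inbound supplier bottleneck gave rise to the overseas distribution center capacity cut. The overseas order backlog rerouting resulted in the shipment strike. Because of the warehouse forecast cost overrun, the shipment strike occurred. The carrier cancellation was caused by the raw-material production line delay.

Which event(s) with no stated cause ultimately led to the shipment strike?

Tracing upstream from the shipment strike: the shipment strike ← the warehouse shipment cost overrun ← the cross-dock distribution center cancellation ← the production line rerouting ← the cross-dock shipment strike ← the inbound supplier bottleneck.
A separate upstream branch: the shipment strike ← the overseas order backlog rerouting ← the raw-material production line delay.
A separate upstream branch: the shipment strike ← the warehouse forecast cost overrun.
Each of those chain origins has no stated cause.

the inbound supplier bottleneck, the raw-material production line delay, the warehouse forecast cost overrun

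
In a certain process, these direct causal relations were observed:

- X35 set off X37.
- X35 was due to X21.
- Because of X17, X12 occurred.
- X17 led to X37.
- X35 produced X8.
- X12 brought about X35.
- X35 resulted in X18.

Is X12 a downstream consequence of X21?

X21 leads to X35, X37, X8, X18; X12 is not among them.

No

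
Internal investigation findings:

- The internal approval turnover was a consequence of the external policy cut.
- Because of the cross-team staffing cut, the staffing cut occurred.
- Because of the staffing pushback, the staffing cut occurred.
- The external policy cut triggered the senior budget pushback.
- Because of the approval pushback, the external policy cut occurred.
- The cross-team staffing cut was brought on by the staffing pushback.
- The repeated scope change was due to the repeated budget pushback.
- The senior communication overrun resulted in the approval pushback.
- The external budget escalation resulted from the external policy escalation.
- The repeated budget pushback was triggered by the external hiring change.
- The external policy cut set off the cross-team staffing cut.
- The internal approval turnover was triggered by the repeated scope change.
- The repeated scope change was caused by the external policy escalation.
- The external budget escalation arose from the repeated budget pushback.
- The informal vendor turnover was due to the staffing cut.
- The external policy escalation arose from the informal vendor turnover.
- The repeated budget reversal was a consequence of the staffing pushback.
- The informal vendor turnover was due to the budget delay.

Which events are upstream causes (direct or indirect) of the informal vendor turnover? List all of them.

the approval pushback, the budget delay, the cross-team staffing cut, the external policy cut, the senior communication overrun, the staffing cut, the staffing pushback

Immediate causes of the informal vendor turnover: the budget delay, the staffing cut.
Further upstream: the staffing pushback, the senior communication overrun, the approval pushback, the external policy cut, the cross-team staffing cut.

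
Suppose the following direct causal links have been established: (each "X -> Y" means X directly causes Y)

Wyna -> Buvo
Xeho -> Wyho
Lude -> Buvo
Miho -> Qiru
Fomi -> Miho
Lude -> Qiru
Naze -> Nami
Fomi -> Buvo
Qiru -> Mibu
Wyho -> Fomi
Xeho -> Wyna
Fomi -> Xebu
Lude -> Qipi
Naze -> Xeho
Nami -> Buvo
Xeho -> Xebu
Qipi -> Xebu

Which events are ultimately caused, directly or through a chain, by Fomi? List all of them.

Direct effects: Xebu, Miho, Buvo.
2 steps out: Qiru.
3 steps out: Mibu.
Not reachable from it: Naze, Lude, Xeho, Wyna, Qipi, Wyho, Nami.

Buvo, Mibu, Miho, Qiru, Xebu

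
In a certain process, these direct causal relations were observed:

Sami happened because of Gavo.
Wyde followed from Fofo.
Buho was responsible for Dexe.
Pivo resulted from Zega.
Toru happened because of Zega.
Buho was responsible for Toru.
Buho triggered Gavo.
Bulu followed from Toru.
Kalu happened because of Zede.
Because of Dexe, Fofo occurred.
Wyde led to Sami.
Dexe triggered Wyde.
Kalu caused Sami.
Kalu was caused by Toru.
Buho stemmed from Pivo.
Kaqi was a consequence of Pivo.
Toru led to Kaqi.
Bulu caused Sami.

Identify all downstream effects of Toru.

Direct effects: Kaqi, Kalu, Bulu.
2 steps out: Sami.
Not reachable from it: Zega, Pivo, Zede, Buho, Dexe, Gavo, Fofo, Wyde.

Bulu, Kalu, Kaqi, Sami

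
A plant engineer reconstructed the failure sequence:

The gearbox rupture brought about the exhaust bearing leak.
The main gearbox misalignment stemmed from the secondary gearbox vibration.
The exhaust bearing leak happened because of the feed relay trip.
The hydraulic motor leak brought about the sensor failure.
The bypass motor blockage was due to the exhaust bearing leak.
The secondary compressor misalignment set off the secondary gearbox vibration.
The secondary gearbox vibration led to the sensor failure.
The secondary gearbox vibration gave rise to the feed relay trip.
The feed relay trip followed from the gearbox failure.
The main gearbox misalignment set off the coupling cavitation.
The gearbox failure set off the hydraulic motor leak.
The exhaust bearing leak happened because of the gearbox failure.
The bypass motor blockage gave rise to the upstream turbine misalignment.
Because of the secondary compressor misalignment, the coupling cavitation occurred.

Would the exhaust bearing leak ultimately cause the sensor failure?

The exhaust bearing leak leads to the bypass motor blockage, the upstream turbine misalignment; the sensor failure is not among them.

No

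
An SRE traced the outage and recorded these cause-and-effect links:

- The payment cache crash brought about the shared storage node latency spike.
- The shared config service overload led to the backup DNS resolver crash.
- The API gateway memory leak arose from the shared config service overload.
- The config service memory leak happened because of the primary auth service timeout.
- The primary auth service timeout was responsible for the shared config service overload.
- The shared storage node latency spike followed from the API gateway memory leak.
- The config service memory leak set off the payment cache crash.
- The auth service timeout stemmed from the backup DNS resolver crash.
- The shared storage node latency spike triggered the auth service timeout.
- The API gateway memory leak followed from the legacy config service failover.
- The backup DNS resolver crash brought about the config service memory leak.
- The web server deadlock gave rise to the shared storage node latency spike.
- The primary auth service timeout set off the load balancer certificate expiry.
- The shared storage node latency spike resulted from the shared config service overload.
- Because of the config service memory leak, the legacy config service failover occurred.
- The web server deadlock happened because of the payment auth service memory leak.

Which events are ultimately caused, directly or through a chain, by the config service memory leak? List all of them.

the API gateway memory leak, the auth service timeout, the legacy config service failover, the payment cache crash, the shared storage node latency spike

Direct effects: the legacy config service failover, the payment cache crash.
2 steps out: the API gateway memory leak, the shared storage node latency spike.
3 steps out: the auth service timeout.
Not reachable from it: the primary auth service timeout, the shared config service overload, the payment auth service memory leak, the backup DNS resolver crash, the load balancer certificate expiry, the web server deadlock.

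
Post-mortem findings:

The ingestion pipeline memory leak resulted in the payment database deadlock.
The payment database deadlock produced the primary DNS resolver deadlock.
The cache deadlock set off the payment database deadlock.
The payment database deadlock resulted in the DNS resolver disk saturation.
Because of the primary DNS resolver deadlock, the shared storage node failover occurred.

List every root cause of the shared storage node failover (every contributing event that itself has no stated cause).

the cache deadlock, the ingestion pipeline memory leak

Tracing upstream from the shared storage node failover: the shared storage node failover ← the primary DNS resolver deadlock ← the payment database deadlock ← the ingestion pipeline memory leak.
A separate upstream branch: the shared storage node failover ← the primary DNS resolver deadlock ← the payment database deadlock ← the cache deadlock.
Each of those chain origins has no stated cause.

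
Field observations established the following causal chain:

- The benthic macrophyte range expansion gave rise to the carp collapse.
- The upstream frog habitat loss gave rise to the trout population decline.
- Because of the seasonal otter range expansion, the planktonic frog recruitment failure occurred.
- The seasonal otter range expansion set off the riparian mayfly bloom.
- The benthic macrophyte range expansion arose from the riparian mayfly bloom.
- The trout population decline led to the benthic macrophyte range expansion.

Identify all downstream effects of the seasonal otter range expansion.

the benthic macrophyte range expansion, the carp collapse, the planktonic frog recruitment failure, the riparian mayfly bloom

Direct effects: the planktonic frog recruitment failure, the riparian mayfly bloom.
2 steps out: the benthic macrophyte range expansion.
3 steps out: the carp collapse.
Not reachable from it: the upstream frog habitat loss, the trout population decline.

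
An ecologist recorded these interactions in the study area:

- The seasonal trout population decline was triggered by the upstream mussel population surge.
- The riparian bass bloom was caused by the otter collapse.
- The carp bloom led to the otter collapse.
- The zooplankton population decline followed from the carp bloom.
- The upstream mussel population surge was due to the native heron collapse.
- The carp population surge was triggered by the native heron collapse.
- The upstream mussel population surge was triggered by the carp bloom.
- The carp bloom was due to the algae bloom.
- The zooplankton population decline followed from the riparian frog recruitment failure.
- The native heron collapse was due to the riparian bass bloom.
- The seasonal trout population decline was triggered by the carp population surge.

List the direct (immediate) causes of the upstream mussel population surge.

the carp bloom, the native heron collapse

Upstream contributors include the algae bloom, the otter collapse, the riparian bass bloom, but only the carp bloom, the native heron collapse feed directly into the upstream mussel population surge.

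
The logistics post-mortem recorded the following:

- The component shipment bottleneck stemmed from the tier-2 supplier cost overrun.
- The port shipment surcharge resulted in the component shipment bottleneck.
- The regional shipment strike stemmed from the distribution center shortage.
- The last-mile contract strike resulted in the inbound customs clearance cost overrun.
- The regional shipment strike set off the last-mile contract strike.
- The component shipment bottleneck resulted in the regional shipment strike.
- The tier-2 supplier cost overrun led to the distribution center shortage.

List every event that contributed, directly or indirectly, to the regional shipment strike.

Immediate causes of the regional shipment strike: the distribution center shortage, the component shipment bottleneck.
Further upstream: the tier-2 supplier cost overrun, the port shipment surcharge.

the component shipment bottleneck, the distribution center shortage, the port shipment surcharge, the tier-2 supplier cost overrun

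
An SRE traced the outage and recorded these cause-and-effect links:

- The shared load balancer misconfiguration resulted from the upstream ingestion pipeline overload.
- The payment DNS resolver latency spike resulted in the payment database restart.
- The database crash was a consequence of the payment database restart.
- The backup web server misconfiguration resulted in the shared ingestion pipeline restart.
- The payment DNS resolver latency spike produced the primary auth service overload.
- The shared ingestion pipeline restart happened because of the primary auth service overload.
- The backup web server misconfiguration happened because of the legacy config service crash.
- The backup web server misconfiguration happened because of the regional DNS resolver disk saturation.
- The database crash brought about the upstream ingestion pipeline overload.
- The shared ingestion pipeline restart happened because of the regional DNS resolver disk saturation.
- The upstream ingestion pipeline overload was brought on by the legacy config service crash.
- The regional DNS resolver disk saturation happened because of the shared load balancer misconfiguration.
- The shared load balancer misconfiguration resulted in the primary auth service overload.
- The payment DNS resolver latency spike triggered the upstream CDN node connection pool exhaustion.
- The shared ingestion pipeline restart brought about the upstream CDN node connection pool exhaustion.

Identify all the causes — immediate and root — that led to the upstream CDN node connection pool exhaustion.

Immediate causes of the upstream CDN node connection pool exhaustion: the payment DNS resolver latency spike, the shared ingestion pipeline restart.
Further upstream: the legacy config service crash, the payment database restart, the database crash, the upstream ingestion pipeline overload, the shared load balancer misconfiguration, the regional DNS resolver disk saturation, the backup web server misconfiguration, the primary auth service overload.

the backup web server misconfiguration, the database crash, the legacy config service crash, the payment DNS resolver latency spike, the payment database restart, the primary auth service overload, the regional DNS resolver disk saturation, the shared ingestion pipeline restart, the shared load balancer misconfiguration, the upstream ingestion pipeline overload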